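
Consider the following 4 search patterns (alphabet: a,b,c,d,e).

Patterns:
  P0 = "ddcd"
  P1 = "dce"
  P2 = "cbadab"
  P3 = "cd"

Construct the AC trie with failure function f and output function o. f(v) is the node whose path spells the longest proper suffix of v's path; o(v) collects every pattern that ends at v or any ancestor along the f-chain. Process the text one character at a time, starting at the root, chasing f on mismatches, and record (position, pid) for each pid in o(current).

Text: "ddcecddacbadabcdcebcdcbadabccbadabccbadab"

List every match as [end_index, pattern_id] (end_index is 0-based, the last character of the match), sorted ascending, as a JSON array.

Build automaton:
Trie (insert patterns):
  n0 'ε': c→7 d→1
  n1 'd': c→5 d→2
  n2 'dd': c→3
  n3 'ddc': d→4
  n4 'ddcd': ·  [P0 ends]
  n5 'dc': e→6
  n6 'dce': ·  [P1 ends]
  n7 'c': b→8 d→13
  n8 'cb': a→9
  n9 'cba': d→10
  n10 'cbad': a→11
  n11 'cbada': b→12
  n12 'cbadab': ·  [P2 ends]
  n13 'cd': ·  [P3 ends]

Failure links (BFS by depth):
  fail(1) 'd': from fail(0)=0 chase 'd': 0 ⇒ 0;  out=∅∪out(0)=∅
  fail(7) 'c': from fail(0)=0 chase 'c': 0 ⇒ 0;  out=∅∪out(0)=∅
  fail(2) 'dd': from fail(1)=0 chase 'd': 0 ⇒ 1;  out=∅∪out(1)=∅
  fail(5) 'dc': from fail(1)=0 chase 'c': 0 ⇒ 7;  out=∅∪out(7)=∅
  fail(8) 'cb': from fail(7)=0 chase 'b': 0 ⇒ 0;  out=∅∪out(0)=∅
  fail(13) 'cd': from fail(7)=0 chase 'd': 0 ⇒ 1;  out={3}∪out(1)={3}
  fail(3) 'ddc': from fail(2)=1 chase 'c': 1 ⇒ 5;  out=∅∪out(5)=∅
  fail(6) 'dce': from fail(5)=7 chase 'e': 7→0 ⇒ 0;  out={1}∪out(0)={1}
  fail(9) 'cba': from fail(8)=0 chase 'a': 0 ⇒ 0;  out=∅∪out(0)=∅
  fail(4) 'ddcd': from fail(3)=5 chase 'd': 5→7 ⇒ 13;  out={0}∪out(13)={0,3}
  fail(10) 'cbad': from fail(9)=0 chase 'd': 0 ⇒ 1;  out=∅∪out(1)=∅
  fail(11) 'cbada': from fail(10)=1 chase 'a': 1→0 ⇒ 0;  out=∅∪out(0)=∅
  fail(12) 'cbadab': from fail(11)=0 chase 'b': 0 ⇒ 0;  out={2}∪out(0)={2}

Run:
pos 0 'd': at 1
pos 1 'd': at 2
pos 2 'c': at 3
pos 3 'e': at 6 (via fail)  emit P1@[1:3]
pos 4 'c': at 7 (via fail)
pos 5 'd': at 13  emit P3@[4:5]
pos 6 'd': at 2 (via fail)
pos 7 'a': at 0 (via fail)
pos 8 'c': at 7
pos 9 'b': at 8
pos 10 'a': at 9
pos 11 'd': at 10
pos 12 'a': at 11
pos 13 'b': at 12  emit P2@[8:13]
pos 14 'c': at 7 (via fail)
pos 15 'd': at 13  emit P3@[14:15]
pos 16 'c': at 5 (via fail)
pos 17 'e': at 6  emit P1@[15:17]
pos 18 'b': at 0 (via fail)
pos 19 'c': at 7
pos 20 'd': at 13  emit P3@[19:20]
pos 21 'c': at 5 (via fail)
pos 22 'b': at 8 (via fail)
pos 23 'a': at 9
pos 24 'd': at 10
pos 25 'a': at 11
pos 26 'b': at 12  emit P2@[21:26]
pos 27 'c': at 7 (via fail)
pos 28 'c': at 7 (via fail)
pos 29 'b': at 8
pos 30 'a': at 9
pos 31 'd': at 10
pos 32 'a': at 11
pos 33 'b': at 12  emit P2@[28:33]
pos 34 'c': at 7 (via fail)
pos 35 'c': at 7 (via fail)
pos 36 'b': at 8
pos 37 'a': at 9
pos 38 'd': at 10
pos 39 'a': at 11
pos 40 'b': at 12  emit P2@[35:40]

Result: [[3,1],[5,3],[13,2],[15,3],[17,1],[20,3],[26,2],[33,2],[40,2]]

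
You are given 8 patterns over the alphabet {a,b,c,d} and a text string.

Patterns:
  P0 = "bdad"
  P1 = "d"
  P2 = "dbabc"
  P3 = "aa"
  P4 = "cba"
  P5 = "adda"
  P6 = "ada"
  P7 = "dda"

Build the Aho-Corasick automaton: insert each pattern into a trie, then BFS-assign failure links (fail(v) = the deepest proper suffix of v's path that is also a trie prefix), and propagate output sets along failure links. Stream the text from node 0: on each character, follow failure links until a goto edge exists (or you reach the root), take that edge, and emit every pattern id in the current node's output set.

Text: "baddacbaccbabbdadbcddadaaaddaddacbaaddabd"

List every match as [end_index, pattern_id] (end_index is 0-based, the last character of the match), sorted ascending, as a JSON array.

Build:
Trie nodes:
  n0 'ε': a→10 b→1 c→12 d→5
  n1 'b': d→2
  n2 'bd': a→3
  n3 'bda': d→4
  n4 'bdad': ·  ←P0
  n5 'd': b→6 d→19  ←P1
  n6 'db': a→7
  n7 'dba': b→8
  n8 'dbab': c→9
  n9 'dbabc': ·  ←P2
  n10 'a': a→11 d→15
  n11 'aa': ·  ←P3
  n12 'c': b→13
  n13 'cb': a→14
  n14 'cba': ·  ←P4
  n15 'ad': a→18 d→16
  n16 'add': a→17
  n17 'adda': ·  ←P5
  n18 'ada': ·  ←P6
  n19 'dd': a→20
  n20 'dda': ·  ←P7

BFS fail/out derivation:
  n1('b'): parent n0 fail=0; on 'b' 0 → fail=0;  out ∅∪∅=∅
  n5('d'): parent n0 fail=0; on 'd' 0 → fail=0;  out {1}∪∅={1}
  n10('a'): parent n0 fail=0; on 'a' 0 → fail=0;  out ∅∪∅=∅
  n12('c'): parent n0 fail=0; on 'c' 0 → fail=0;  out ∅∪∅=∅
  n2('bd'): parent n1 fail=0; on 'd' 0 → fail=5;  out ∅∪{1}={1}
  n6('db'): parent n5 fail=0; on 'b' 0 → fail=1;  out ∅∪∅=∅
  n11('aa'): parent n10 fail=0; on 'a' 0 → fail=10;  out {3}∪∅={3}
  n13('cb'): parent n12 fail=0; on 'b' 0 → fail=1;  out ∅∪∅=∅
  n15('ad'): parent n10 fail=0; on 'd' 0 → fail=5;  out ∅∪{1}={1}
  n19('dd'): parent n5 fail=0; on 'd' 0 → fail=5;  out ∅∪{1}={1}
  n3('bda'): parent n2 fail=5; on 'a' 5→0 → fail=10;  out ∅∪∅=∅
  n7('dba'): parent n6 fail=1; on 'a' 1→0 → fail=10;  out ∅∪∅=∅
  n14('cba'): parent n13 fail=1; on 'a' 1→0 → fail=10;  out {4}∪∅={4}
  n16('add'): parent n15 fail=5; on 'd' 5 → fail=19;  out ∅∪{1}={1}
  n18('ada'): parent n15 fail=5; on 'a' 5→0 → fail=10;  out {6}∪∅={6}
  n20('dda'): parent n19 fail=5; on 'a' 5→0 → fail=10;  out {7}∪∅={7}
  n4('bdad'): parent n3 fail=10; on 'd' 10 → fail=15;  out {0}∪{1}={0,1}
  n8('dbab'): parent n7 fail=10; on 'b' 10→0 → fail=1;  out ∅∪∅=∅
  n17('adda'): parent n16 fail=19; on 'a' 19 → fail=20;  out {5}∪{7}={5,7}
  n9('dbabc'): parent n8 fail=1; on 'c' 1→0 → fail=12;  out {2}∪∅={2}

Text stream:
i=0 'b': node 0→1
i=1 'a': node 1→10 (fail-walked)
i=2 'd': node 10→15  → match P1@[2:2]
i=3 'd': node 15→16  → match P1@[3:3]
i=4 'a': node 16→17  → match P5@[1:4],P7@[2:4]
i=5 'c': node 17→12 (fail-walked)
i=6 'b': node 12→13
i=7 'a': node 13→14  → match P4@[5:7]
i=8 'c': node 14→12 (fail-walked)
i=9 'c': node 12→12 (fail-walked)
i=10 'b': node 12→13
i=11 'a': node 13→14  → match P4@[9:11]
i=12 'b': node 14→1 (fail-walked)
i=13 'b': node 1→1 (fail-walked)
i=14 'd': node 1→2  → match P1@[14:14]
i=15 'a': node 2→3
i=16 'd': node 3→4  → match P0@[13:16],P1@[16:16]
i=17 'b': node 4→6 (fail-walked)
i=18 'c': node 6→12 (fail-walked)
i=19 'd': node 12→5 (fail-walked)  → match P1@[19:19]
i=20 'd': node 5→19  → match P1@[20:20]
i=21 'a': node 19→20  → match P7@[19:21]
i=22 'd': node 20→15 (fail-walked)  → match P1@[22:22]
i=23 'a': node 15→18  → match P6@[21:23]
i=24 'a': node 18→11 (fail-walked)  → match P3@[23:24]
i=25 'a': node 11→11 (fail-walked)  → match P3@[24:25]
i=26 'd': node 11→15 (fail-walked)  → match P1@[26:26]
i=27 'd': node 15→16  → match P1@[27:27]
i=28 'a': node 16→17  → match P5@[25:28],P7@[26:28]
i=29 'd': node 17→15 (fail-walked)  → match P1@[29:29]
i=30 'd': node 15→16  → match P1@[30:30]
i=31 'a': node 16→17  → match P5@[28:31],P7@[29:31]
i=32 'c': node 17→12 (fail-walked)
i=33 'b': node 12→13
i=34 'a': node 13→14  → match P4@[32:34]
i=35 'a': node 14→11 (fail-walked)  → match P3@[34:35]
i=36 'd': node 11→15 (fail-walked)  → match P1@[36:36]
i=37 'd': node 15→16  → match P1@[37:37]
i=38 'a': node 16→17  → match P5@[35:38],P7@[36:38]
i=39 'b': node 17→1 (fail-walked)
i=40 'd': node 1→2  → match P1@[40:40]

Result: [[2,1],[3,1],[4,5],[4,7],[7,4],[11,4],[14,1],[16,0],[16,1],[19,1],[20,1],[21,7],[22,1],[23,6],[24,3],[25,3],[26,1],[27,1],[28,5],[28,7],[29,1],[30,1],[31,5],[31,7],[34,4],[35,3],[36,1],[37,1],[38,5],[38,7],[40,1]]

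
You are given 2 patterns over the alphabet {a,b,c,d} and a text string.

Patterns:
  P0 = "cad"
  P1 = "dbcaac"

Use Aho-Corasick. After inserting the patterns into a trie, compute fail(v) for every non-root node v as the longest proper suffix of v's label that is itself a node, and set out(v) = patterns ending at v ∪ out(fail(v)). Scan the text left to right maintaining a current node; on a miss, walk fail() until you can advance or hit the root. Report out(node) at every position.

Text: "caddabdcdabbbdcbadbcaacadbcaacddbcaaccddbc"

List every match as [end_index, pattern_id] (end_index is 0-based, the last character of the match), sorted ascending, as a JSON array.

Construct AC machine:
Trie (insert patterns):
  0='ε' goto c→1 d→4
  1='c' goto a→2
  2='ca' goto d→3
  3='cad' goto ·  [P0 ends]
  4='d' goto b→5
  5='db' goto c→6
  6='dbc' goto a→7
  7='dbca' goto a→8
  8='dbcaa' goto c→9
  9='dbcaac' goto ·  [P1 ends]

BFS fail/out derivation:
  n1('c'): parent n0 fail=0; on 'c' 0 → fail=0;  out ∅∪∅=∅
  n4('d'): parent n0 fail=0; on 'd' 0 → fail=0;  out ∅∪∅=∅
  n2('ca'): parent n1 fail=0; on 'a' 0 → fail=0;  out ∅∪∅=∅
  n5('db'): parent n4 fail=0; on 'b' 0 → fail=0;  out ∅∪∅=∅
  n3('cad'): parent n2 fail=0; on 'd' 0 → fail=4;  out {0}∪∅={0}
  n6('dbc'): parent n5 fail=0; on 'c' 0 → fail=1;  out ∅∪∅=∅
  n7('dbca'): parent n6 fail=1; on 'a' 1 → fail=2;  out ∅∪∅=∅
  n8('dbcaa'): parent n7 fail=2; on 'a' 2→0 → fail=0;  out ∅∪∅=∅
  n9('dbcaac'): parent n8 fail=0; on 'c' 0 → fail=1;  out {1}∪∅={1}

Text stream:
[0] read 'c'  n0⇒n1
[1] read 'a'  n1⇒n2
[2] read 'd'  n2⇒n3  → match P0@[0:2]
[3] read 'd'  n3⇒n4 (fail-walked)
[4] read 'a'  n4⇒n0 (fail-walked)
[5] read 'b'  n0⇒n0
[6] read 'd'  n0⇒n4
[7] read 'c'  n4⇒n1 (fail-walked)
[8] read 'd'  n1⇒n4 (fail-walked)
[9] read 'a'  n4⇒n0 (fail-walked)
[10] read 'b'  n0⇒n0
[11] read 'b'  n0⇒n0
[12] read 'b'  n0⇒n0
[13] read 'd'  n0⇒n4
[14] read 'c'  n4⇒n1 (fail-walked)
[15] read 'b'  n1⇒n0 (fail-walked)
[16] read 'a'  n0⇒n0
[17] read 'd'  n0⇒n4
[18] read 'b'  n4⇒n5
[19] read 'c'  n5⇒n6
[20] read 'a'  n6⇒n7
[21] read 'a'  n7⇒n8
[22] read 'c'  n8⇒n9  → match P1@[17:22]
[23] read 'a'  n9⇒n2 (fail-walked)
[24] read 'd'  n2⇒n3  → match P0@[22:24]
[25] read 'b'  n3⇒n5 (fail-walked)
[26] read 'c'  n5⇒n6
[27] read 'a'  n6⇒n7
[28] read 'a'  n7⇒n8
[29] read 'c'  n8⇒n9  → match P1@[24:29]
[30] read 'd'  n9⇒n4 (fail-walked)
[31] read 'd'  n4⇒n4 (fail-walked)
[32] read 'b'  n4⇒n5
[33] read 'c'  n5⇒n6
[34] read 'a'  n6⇒n7
[35] read 'a'  n7⇒n8
[36] read 'c'  n8⇒n9  → match P1@[31:36]
[37] read 'c'  n9⇒n1 (fail-walked)
[38] read 'd'  n1⇒n4 (fail-walked)
[39] read 'd'  n4⇒n4 (fail-walked)
[40] read 'b'  n4⇒n5
[41] read 'c'  n5⇒n6

Result: [[2,0],[22,1],[24,0],[29,1],[36,1]]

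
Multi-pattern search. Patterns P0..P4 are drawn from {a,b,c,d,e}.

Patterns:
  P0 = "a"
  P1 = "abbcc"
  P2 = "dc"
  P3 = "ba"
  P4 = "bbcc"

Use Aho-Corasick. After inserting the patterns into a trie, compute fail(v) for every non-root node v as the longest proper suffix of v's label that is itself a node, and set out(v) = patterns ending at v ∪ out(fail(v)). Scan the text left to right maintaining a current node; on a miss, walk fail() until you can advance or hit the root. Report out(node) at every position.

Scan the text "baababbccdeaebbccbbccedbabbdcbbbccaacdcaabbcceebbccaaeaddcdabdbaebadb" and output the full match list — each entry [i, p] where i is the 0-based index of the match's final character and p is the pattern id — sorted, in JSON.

Construct AC machine:
Trie (insert patterns):
  n0 'ε': a→1 b→8 d→6
  n1 'a': b→2  [P0 ends]
  n2 'ab': b→3
  n3 'abb': c→4
  n4 'abbc': c→5
  n5 'abbcc': ·  [P1 ends]
  n6 'd': c→7
  n7 'dc': ·  [P2 ends]
  n8 'b': a→9 b→10
  n9 'ba': ·  [P3 ends]
  n10 'bb': c→11
  n11 'bbc': c→12
  n12 'bbcc': ·  [P4 ends]

Failure links (BFS by depth):
  fail(1) 'a': from fail(0)=0 chase 'a': 0 ⇒ 0;  out={0}∪out(0)={0}
  fail(6) 'd': from fail(0)=0 chase 'd': 0 ⇒ 0;  out=∅∪out(0)=∅
  fail(8) 'b': from fail(0)=0 chase 'b': 0 ⇒ 0;  out=∅∪out(0)=∅
  fail(2) 'ab': from fail(1)=0 chase 'b': 0 ⇒ 8;  out=∅∪out(8)=∅
  fail(7) 'dc': from fail(6)=0 chase 'c': 0 ⇒ 0;  out={2}∪out(0)={2}
  fail(9) 'ba': from fail(8)=0 chase 'a': 0 ⇒ 1;  out={3}∪out(1)={0,3}
  fail(10) 'bb': from fail(8)=0 chase 'b': 0 ⇒ 8;  out=∅∪out(8)=∅
  fail(3) 'abb': from fail(2)=8 chase 'b': 8 ⇒ 10;  out=∅∪out(10)=∅
  fail(11) 'bbc': from fail(10)=8 chase 'c': 8→0 ⇒ 0;  out=∅∪out(0)=∅
  fail(4) 'abbc': from fail(3)=10 chase 'c': 10 ⇒ 11;  out=∅∪out(11)=∅
  fail(12) 'bbcc': from fail(11)=0 chase 'c': 0 ⇒ 0;  out={4}∪out(0)={4}
  fail(5) 'abbcc': from fail(4)=11 chase 'c': 11 ⇒ 12;  out={1}∪out(12)={1,4}

Run:
pos 0 'b': at 8
pos 1 'a': at 9  ** P0@[1:1],P3@[0:1]
pos 2 'a': at 1 (via fail)  ** P0@[2:2]
pos 3 'b': at 2
pos 4 'a': at 9 (via fail)  ** P0@[4:4],P3@[3:4]
pos 5 'b': at 2 (via fail)
pos 6 'b': at 3
pos 7 'c': at 4
pos 8 'c': at 5  ** P1@[4:8],P4@[5:8]
pos 9 'd': at 6 (via fail)
pos 10 'e': at 0 (via fail)
pos 11 'a': at 1  ** P0@[11:11]
pos 12 'e': at 0 (via fail)
pos 13 'b': at 8
pos 14 'b': at 10
pos 15 'c': at 11
pos 16 'c': at 12  ** P4@[13:16]
pos 17 'b': at 8 (via fail)
pos 18 'b': at 10
pos 19 'c': at 11
pos 20 'c': at 12  ** P4@[17:20]
pos 21 'e': at 0 (via fail)
pos 22 'd': at 6
pos 23 'b': at 8 (via fail)
pos 24 'a': at 9  ** P0@[24:24],P3@[23:24]
pos 25 'b': at 2 (via fail)
pos 26 'b': at 3
pos 27 'd': at 6 (via fail)
pos 28 'c': at 7  ** P2@[27:28]
pos 29 'b': at 8 (via fail)
pos 30 'b': at 10
pos 31 'b': at 10 (via fail)
pos 32 'c': at 11
pos 33 'c': at 12  ** P4@[30:33]
pos 34 'a': at 1 (via fail)  ** P0@[34:34]
pos 35 'a': at 1 (via fail)  ** P0@[35:35]
pos 36 'c': at 0 (via fail)
pos 37 'd': at 6
pos 38 'c': at 7  ** P2@[37:38]
pos 39 'a': at 1 (via fail)  ** P0@[39:39]
pos 40 'a': at 1 (via fail)  ** P0@[40:40]
pos 41 'b': at 2
pos 42 'b': at 3
pos 43 'c': at 4
pos 44 'c': at 5  ** P1@[40:44],P4@[41:44]
pos 45 'e': at 0 (via fail)
pos 46 'e': at 0
pos 47 'b': at 8
pos 48 'b': at 10
pos 49 'c': at 11
pos 50 'c': at 12  ** P4@[47:50]
pos 51 'a': at 1 (via fail)  ** P0@[51:51]
pos 52 'a': at 1 (via fail)  ** P0@[52:52]
pos 53 'e': at 0 (via fail)
pos 54 'a': at 1  ** P0@[54:54]
pos 55 'd': at 6 (via fail)
pos 56 'd': at 6 (via fail)
pos 57 'c': at 7  ** P2@[56:57]
pos 58 'd': at 6 (via fail)
pos 59 'a': at 1 (via fail)  ** P0@[59:59]
pos 60 'b': at 2
pos 61 'd': at 6 (via fail)
pos 62 'b': at 8 (via fail)
pos 63 'a': at 9  ** P0@[63:63],P3@[62:63]
pos 64 'e': at 0 (via fail)
pos 65 'b': at 8
pos 66 'a': at 9  ** P0@[66:66],P3@[65:66]
pos 67 'd': at 6 (via fail)
pos 68 'b': at 8 (via fail)

All matches (sorted): [[1,0],[1,3],[2,0],[4,0],[4,3],[8,1],[8,4],[11,0],[16,4],[20,4],[24,0],[24,3],[28,2],[33,4],[34,0],[35,0],[38,2],[39,0],[40,0],[44,1],[44,4],[50,4],[51,0],[52,0],[54,0],[57,2],[59,0],[63,0],[63,3],[66,0],[66,3]]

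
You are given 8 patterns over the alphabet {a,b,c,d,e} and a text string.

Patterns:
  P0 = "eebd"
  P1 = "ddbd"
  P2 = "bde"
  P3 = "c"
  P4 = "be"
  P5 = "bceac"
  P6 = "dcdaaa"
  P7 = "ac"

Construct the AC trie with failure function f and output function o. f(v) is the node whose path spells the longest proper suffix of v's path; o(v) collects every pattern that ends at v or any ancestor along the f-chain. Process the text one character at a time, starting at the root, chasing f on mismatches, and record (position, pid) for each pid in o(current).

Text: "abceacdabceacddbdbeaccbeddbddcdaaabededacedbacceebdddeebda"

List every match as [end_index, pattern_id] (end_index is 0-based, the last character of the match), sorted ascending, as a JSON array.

Build automaton:
Trie nodes:
  n0 'ε': a→23 b→9 c→12 d→5 e→1
  n1 'e': e→2
  n2 'ee': b→3
  n3 'eeb': d→4
  n4 'eebd': ·  [P0 ends]
  n5 'd': c→18 d→6
  n6 'dd': b→7
  n7 'ddb': d→8
  n8 'ddbd': ·  [P1 ends]
  n9 'b': c→14 d→10 e→13
  n10 'bd': e→11
  n11 'bde': ·  [P2 ends]
  n12 'c': ·  [P3 ends]
  n13 'be': ·  [P4 ends]
  n14 'bc': e→15
  n15 'bce': a→16
  n16 'bcea': c→17
  n17 'bceac': ·  [P5 ends]
  n18 'dc': d→19
  n19 'dcd': a→20
  n20 'dcda': a→21
  n21 'dcdaa': a→22
  n22 'dcdaaa': ·  [P6 ends]
  n23 'a': c→24
  n24 'ac': ·  [P7 ends]

BFS fail/out derivation:
  n1('e'): parent n0 fail=0; on 'e' 0 → fail=0;  out ∅∪∅=∅
  n5('d'): parent n0 fail=0; on 'd' 0 → fail=0;  out ∅∪∅=∅
  n9('b'): parent n0 fail=0; on 'b' 0 → fail=0;  out ∅∪∅=∅
  n12('c'): parent n0 fail=0; on 'c' 0 → fail=0;  out {3}∪∅={3}
  n23('a'): parent n0 fail=0; on 'a' 0 → fail=0;  out ∅∪∅=∅
  n2('ee'): parent n1 fail=0; on 'e' 0 → fail=1;  out ∅∪∅=∅
  n6('dd'): parent n5 fail=0; on 'd' 0 → fail=5;  out ∅∪∅=∅
  n10('bd'): parent n9 fail=0; on 'd' 0 → fail=5;  out ∅∪∅=∅
  n13('be'): parent n9 fail=0; on 'e' 0 → fail=1;  out {4}∪∅={4}
  n14('bc'): parent n9 fail=0; on 'c' 0 → fail=12;  out ∅∪{3}={3}
  n18('dc'): parent n5 fail=0; on 'c' 0 → fail=12;  out ∅∪{3}={3}
  n24('ac'): parent n23 fail=0; on 'c' 0 → fail=12;  out {7}∪{3}={3,7}
  n3('eeb'): parent n2 fail=1; on 'b' 1→0 → fail=9;  out ∅∪∅=∅
  n7('ddb'): parent n6 fail=5; on 'b' 5→0 → fail=9;  out ∅∪∅=∅
  n11('bde'): parent n10 fail=5; on 'e' 5→0 → fail=1;  out {2}∪∅={2}
  n15('bce'): parent n14 fail=12; on 'e' 12→0 → fail=1;  out ∅∪∅=∅
  n19('dcd'): parent n18 fail=12; on 'd' 12→0 → fail=5;  out ∅∪∅=∅
  n4('eebd'): parent n3 fail=9; on 'd' 9 → fail=10;  out {0}∪∅={0}
  n8('ddbd'): parent n7 fail=9; on 'd' 9 → fail=10;  out {1}∪∅={1}
  n16('bcea'): parent n15 fail=1; on 'a' 1→0 → fail=23;  out ∅∪∅=∅
  n20('dcda'): parent n19 fail=5; on 'a' 5→0 → fail=23;  out ∅∪∅=∅
  n17('bceac'): parent n16 fail=23; on 'c' 23 → fail=24;  out {5}∪{3,7}={3,5,7}
  n21('dcdaa'): parent n20 fail=23; on 'a' 23→0 → fail=23;  out ∅∪∅=∅
  n22('dcdaaa'): parent n21 fail=23; on 'a' 23→0 → fail=23;  out {6}∪∅={6}

Text stream:
[0] read 'a'  n0⇒n23
[1] read 'b'  n23⇒n9 ·f
[2] read 'c'  n9⇒n14  ** P3@[2:2]
[3] read 'e'  n14⇒n15
[4] read 'a'  n15⇒n16
[5] read 'c'  n16⇒n17  ** P3@[5:5],P5@[1:5],P7@[4:5]
[6] read 'd'  n17⇒n5 ·f
[7] read 'a'  n5⇒n23 ·f
[8] read 'b'  n23⇒n9 ·f
[9] read 'c'  n9⇒n14  ** P3@[9:9]
[10] read 'e'  n14⇒n15
[11] read 'a'  n15⇒n16
[12] read 'c'  n16⇒n17  ** P3@[12:12],P5@[8:12],P7@[11:12]
[13] read 'd'  n17⇒n5 ·f
[14] read 'd'  n5⇒n6
[15] read 'b'  n6⇒n7
[16] read 'd'  n7⇒n8  ** P1@[13:16]
[17] read 'b'  n8⇒n9 ·f
[18] read 'e'  n9⇒n13  ** P4@[17:18]
[19] read 'a'  n13⇒n23 ·f
[20] read 'c'  n23⇒n24  ** P3@[20:20],P7@[19:20]
[21] read 'c'  n24⇒n12 ·f  ** P3@[21:21]
[22] read 'b'  n12⇒n9 ·f
[23] read 'e'  n9⇒n13  ** P4@[22:23]
[24] read 'd'  n13⇒n5 ·f
[25] read 'd'  n5⇒n6
[26] read 'b'  n6⇒n7
[27] read 'd'  n7⇒n8  ** P1@[24:27]
[28] read 'd'  n8⇒n6 ·f
[29] read 'c'  n6⇒n18 ·f  ** P3@[29:29]
[30] read 'd'  n18⇒n19
[31] read 'a'  n19⇒n20
[32] read 'a'  n20⇒n21
[33] read 'a'  n21⇒n22  ** P6@[28:33]
[34] read 'b'  n22⇒n9 ·f
[35] read 'e'  n9⇒n13  ** P4@[34:35]
[36] read 'd'  n13⇒n5 ·f
[37] read 'e'  n5⇒n1 ·f
[38] read 'd'  n1⇒n5 ·f
[39] read 'a'  n5⇒n23 ·f
[40] read 'c'  n23⇒n24  ** P3@[40:40],P7@[39:40]
[41] read 'e'  n24⇒n1 ·f
[42] read 'd'  n1⇒n5 ·f
[43] read 'b'  n5⇒n9 ·f
[44] read 'a'  n9⇒n23 ·f
[45] read 'c'  n23⇒n24  ** P3@[45:45],P7@[44:45]
[46] read 'c'  n24⇒n12 ·f  ** P3@[46:46]
[47] read 'e'  n12⇒n1 ·f
[48] read 'e'  n1⇒n2
[49] read 'b'  n2⇒n3
[50] read 'd'  n3⇒n4  ** P0@[47:50]
[51] read 'd'  n4⇒n6 ·f
[52] read 'd'  n6⇒n6 ·f
[53] read 'e'  n6⇒n1 ·f
[54] read 'e'  n1⇒n2
[55] read 'b'  n2⇒n3
[56] read 'd'  n3⇒n4  ** P0@[53:56]
[57] read 'a'  n4⇒n23 ·f

Matches: [[2,3],[5,3],[5,5],[5,7],[9,3],[12,3],[12,5],[12,7],[16,1],[18,4],[20,3],[20,7],[21,3],[23,4],[27,1],[29,3],[33,6],[35,4],[40,3],[40,7],[45,3],[45,7],[46,3],[50,0],[56,0]]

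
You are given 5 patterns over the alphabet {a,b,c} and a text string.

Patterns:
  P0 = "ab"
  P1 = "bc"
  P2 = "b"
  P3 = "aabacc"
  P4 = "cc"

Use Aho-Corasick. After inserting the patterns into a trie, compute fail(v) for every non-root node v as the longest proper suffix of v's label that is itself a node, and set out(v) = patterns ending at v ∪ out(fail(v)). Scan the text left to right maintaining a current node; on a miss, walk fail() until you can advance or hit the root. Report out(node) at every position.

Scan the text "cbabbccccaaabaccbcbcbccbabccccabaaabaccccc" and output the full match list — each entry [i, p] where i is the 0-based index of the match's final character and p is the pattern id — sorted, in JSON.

Construct AC machine:
Trie nodes:
  n0 'ε': a→1 b→3 c→10
  n1 'a': a→5 b→2
  n2 'ab': ·  [P0 ends]
  n3 'b': c→4  [P2 ends]
  n4 'bc': ·  [P1 ends]
  n5 'aa': b→6
  n6 'aab': a→7
  n7 'aaba': c→8
  n8 'aabac': c→9
  n9 'aabacc': ·  [P3 ends]
  n10 'c': c→11
  n11 'cc': ·  [P4 ends]

Failure links (BFS by depth):
  fail(1) 'a': from fail(0)=0 chase 'a': 0 ⇒ 0;  out=∅∪out(0)=∅
  fail(3) 'b': from fail(0)=0 chase 'b': 0 ⇒ 0;  out={2}∪out(0)={2}
  fail(10) 'c': from fail(0)=0 chase 'c': 0 ⇒ 0;  out=∅∪out(0)=∅
  fail(2) 'ab': from fail(1)=0 chase 'b': 0 ⇒ 3;  out={0}∪out(3)={0,2}
  fail(4) 'bc': from fail(3)=0 chase 'c': 0 ⇒ 10;  out={1}∪out(10)={1}
  fail(5) 'aa': from fail(1)=0 chase 'a': 0 ⇒ 1;  out=∅∪out(1)=∅
  fail(11) 'cc': from fail(10)=0 chase 'c': 0 ⇒ 10;  out={4}∪out(10)={4}
  fail(6) 'aab': from fail(5)=1 chase 'b': 1 ⇒ 2;  out=∅∪out(2)={0,2}
  fail(7) 'aaba': from fail(6)=2 chase 'a': 2→3→0 ⇒ 1;  out=∅∪out(1)=∅
  fail(8) 'aabac': from fail(7)=1 chase 'c': 1→0 ⇒ 10;  out=∅∪out(10)=∅
  fail(9) 'aabacc': from fail(8)=10 chase 'c': 10 ⇒ 11;  out={3}∪out(11)={3,4}

Text stream:
i=0 'c': node 0→10
i=1 'b': node 10→3 (via fail)  ** P2@[1:1]
i=2 'a': node 3→1 (via fail)
i=3 'b': node 1→2  ** P0@[2:3],P2@[3:3]
i=4 'b': node 2→3 (via fail)  ** P2@[4:4]
i=5 'c': node 3→4  ** P1@[4:5]
i=6 'c': node 4→11 (via fail)  ** P4@[5:6]
i=7 'c': node 11→11 (via fail)  ** P4@[6:7]
i=8 'c': node 11→11 (via fail)  ** P4@[7:8]
i=9 'a': node 11→1 (via fail)
i=10 'a': node 1→5
i=11 'a': node 5→5 (via fail)
i=12 'b': node 5→6  ** P0@[11:12],P2@[12:12]
i=13 'a': node 6→7
i=14 'c': node 7→8
i=15 'c': node 8→9  ** P3@[10:15],P4@[14:15]
i=16 'b': node 9→3 (via fail)  ** P2@[16:16]
i=17 'c': node 3→4  ** P1@[16:17]
i=18 'b': node 4→3 (via fail)  ** P2@[18:18]
i=19 'c': node 3→4  ** P1@[18:19]
i=20 'b': node 4→3 (via fail)  ** P2@[20:20]
i=21 'c': node 3→4  ** P1@[20:21]
i=22 'c': node 4→11 (via fail)  ** P4@[21:22]
i=23 'b': node 11→3 (via fail)  ** P2@[23:23]
i=24 'a': node 3→1 (via fail)
i=25 'b': node 1→2  ** P0@[24:25],P2@[25:25]
i=26 'c': node 2→4 (via fail)  ** P1@[25:26]
i=27 'c': node 4→11 (via fail)  ** P4@[26:27]
i=28 'c': node 11→11 (via fail)  ** P4@[27:28]
i=29 'c': node 11→11 (via fail)  ** P4@[28:29]
i=30 'a': node 11→1 (via fail)
i=31 'b': node 1→2  ** P0@[30:31],P2@[31:31]
i=32 'a': node 2→1 (via fail)
i=33 'a': node 1→5
i=34 'a': node 5→5 (via fail)
i=35 'b': node 5→6  ** P0@[34:35],P2@[35:35]
i=36 'a': node 6→7
i=37 'c': node 7→8
i=38 'c': node 8→9  ** P3@[33:38],P4@[37:38]
i=39 'c': node 9→11 (via fail)  ** P4@[38:39]
i=40 'c': node 11→11 (via fail)  ** P4@[39:40]
i=41 'c': node 11→11 (via fail)  ** P4@[40:41]

Result: [[1,2],[3,0],[3,2],[4,2],[5,1],[6,4],[7,4],[8,4],[12,0],[12,2],[15,3],[15,4],[16,2],[17,1],[18,2],[19,1],[20,2],[21,1],[22,4],[23,2],[25,0],[25,2],[26,1],[27,4],[28,4],[29,4],[31,0],[31,2],[35,0],[35,2],[38,3],[38,4],[39,4],[40,4],[41,4]]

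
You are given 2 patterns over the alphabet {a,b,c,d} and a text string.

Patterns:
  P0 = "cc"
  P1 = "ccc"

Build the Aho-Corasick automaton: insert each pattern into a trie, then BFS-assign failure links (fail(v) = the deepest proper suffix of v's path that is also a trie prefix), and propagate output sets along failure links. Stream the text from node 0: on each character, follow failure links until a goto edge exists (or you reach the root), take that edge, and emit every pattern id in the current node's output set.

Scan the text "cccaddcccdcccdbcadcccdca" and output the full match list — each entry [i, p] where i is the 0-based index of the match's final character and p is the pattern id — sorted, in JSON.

Construct AC machine:
Trie nodes:
  n0 'ε': c→1
  n1 'c': c→2
  n2 'cc': c→3  [P0 ends]
  n3 'ccc': ·  [P1 ends]

Failure links (BFS by depth):
  fail(1) 'c': from fail(0)=0 chase 'c': 0 ⇒ 0;  out=∅∪out(0)=∅
  fail(2) 'cc': from fail(1)=0 chase 'c': 0 ⇒ 1;  out={0}∪out(1)={0}
  fail(3) 'ccc': from fail(2)=1 chase 'c': 1 ⇒ 2;  out={1}∪out(2)={0,1}

Run:
pos 0 'c': at 1
pos 1 'c': at 2  → match P0@[0:1]
pos 2 'c': at 3  → match P0@[1:2],P1@[0:2]
pos 3 'a': at 0 ·f
pos 4 'd': at 0
pos 5 'd': at 0
pos 6 'c': at 1
pos 7 'c': at 2  → match P0@[6:7]
pos 8 'c': at 3  → match P0@[7:8],P1@[6:8]
pos 9 'd': at 0 ·f
pos 10 'c': at 1
pos 11 'c': at 2  → match P0@[10:11]
pos 12 'c': at 3  → match P0@[11:12],P1@[10:12]
pos 13 'd': at 0 ·f
pos 14 'b': at 0
pos 15 'c': at 1
pos 16 'a': at 0 ·f
pos 17 'd': at 0
pos 18 'c': at 1
pos 19 'c': at 2  → match P0@[18:19]
pos 20 'c': at 3  → match P0@[19:20],P1@[18:20]
pos 21 'd': at 0 ·f
pos 22 'c': at 1
pos 23 'a': at 0 ·f

Matches: [[1,0],[2,0],[2,1],[7,0],[8,0],[8,1],[11,0],[12,0],[12,1],[19,0],[20,0],[20,1]]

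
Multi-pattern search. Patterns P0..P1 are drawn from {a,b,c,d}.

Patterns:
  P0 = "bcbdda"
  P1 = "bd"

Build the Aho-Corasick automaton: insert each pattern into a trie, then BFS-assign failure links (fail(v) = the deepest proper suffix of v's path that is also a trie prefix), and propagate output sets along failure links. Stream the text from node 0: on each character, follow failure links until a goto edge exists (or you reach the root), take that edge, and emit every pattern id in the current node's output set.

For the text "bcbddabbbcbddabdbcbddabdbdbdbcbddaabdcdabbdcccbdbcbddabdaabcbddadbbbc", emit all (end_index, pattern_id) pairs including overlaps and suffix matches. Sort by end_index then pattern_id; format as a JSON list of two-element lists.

Construct AC machine:
Trie (insert patterns):
  0='ε' goto b→1
  1='b' goto c→2 d→7
  2='bc' goto b→3
  3='bcb' goto d→4
  4='bcbd' goto d→5
  5='bcbdd' goto a→6
  6='bcbdda' goto ·  [P0 ends]
  7='bd' goto ·  [P1 ends]

Failure links (BFS by depth):
  n1('b'): parent n0 fail=0; on 'b' 0 → fail=0;  out ∅∪∅=∅
  n2('bc'): parent n1 fail=0; on 'c' 0 → fail=0;  out ∅∪∅=∅
  n7('bd'): parent n1 fail=0; on 'd' 0 → fail=0;  out {1}∪∅={1}
  n3('bcb'): parent n2 fail=0; on 'b' 0 → fail=1;  out ∅∪∅=∅
  n4('bcbd'): parent n3 fail=1; on 'd' 1 → fail=7;  out ∅∪{1}={1}
  n5('bcbdd'): parent n4 fail=7; on 'd' 7→0 → fail=0;  out ∅∪∅=∅
  n6('bcbdda'): parent n5 fail=0; on 'a' 0 → fail=0;  out {0}∪∅={0}

Run:
i=0 'b': node 0→1
i=1 'c': node 1→2
i=2 'b': node 2→3
i=3 'd': node 3→4  → match P1@[2:3]
i=4 'd': node 4→5
i=5 'a': node 5→6  → match P0@[0:5]
i=6 'b': node 6→1 (fail-walked)
i=7 'b': node 1→1 (fail-walked)
i=8 'b': node 1→1 (fail-walked)
i=9 'c': node 1→2
i=10 'b': node 2→3
i=11 'd': node 3→4  → match P1@[10:11]
i=12 'd': node 4→5
i=13 'a': node 5→6  → match P0@[8:13]
i=14 'b': node 6→1 (fail-walked)
i=15 'd': node 1→7  → match P1@[14:15]
i=16 'b': node 7→1 (fail-walked)
i=17 'c': node 1→2
i=18 'b': node 2→3
i=19 'd': node 3→4  → match P1@[18:19]
i=20 'd': node 4→5
i=21 'a': node 5→6  → match P0@[16:21]
i=22 'b': node 6→1 (fail-walked)
i=23 'd': node 1→7  → match P1@[22:23]
i=24 'b': node 7→1 (fail-walked)
i=25 'd': node 1→7  → match P1@[24:25]
i=26 'b': node 7→1 (fail-walked)
i=27 'd': node 1→7  → match P1@[26:27]
i=28 'b': node 7→1 (fail-walked)
i=29 'c': node 1→2
i=30 'b': node 2→3
i=31 'd': node 3→4  → match P1@[30:31]
i=32 'd': node 4→5
i=33 'a': node 5→6  → match P0@[28:33]
i=34 'a': node 6→0 (fail-walked)
i=35 'b': node 0→1
i=36 'd': node 1→7  → match P1@[35:36]
i=37 'c': node 7→0 (fail-walked)
i=38 'd': node 0→0
i=39 'a': node 0→0
i=40 'b': node 0→1
i=41 'b': node 1→1 (fail-walked)
i=42 'd': node 1→7  → match P1@[41:42]
i=43 'c': node 7→0 (fail-walked)
i=44 'c': node 0→0
i=45 'c': node 0→0
i=46 'b': node 0→1
i=47 'd': node 1→7  → match P1@[46:47]
i=48 'b': node 7→1 (fail-walked)
i=49 'c': node 1→2
i=50 'b': node 2→3
i=51 'd': node 3→4  → match P1@[50:51]
i=52 'd': node 4→5
i=53 'a': node 5→6  → match P0@[48:53]
i=54 'b': node 6→1 (fail-walked)
i=55 'd': node 1→7  → match P1@[54:55]
i=56 'a': node 7→0 (fail-walked)
i=57 'a': node 0→0
i=58 'b': node 0→1
i=59 'c': node 1→2
i=60 'b': node 2→3
i=61 'd': node 3→4  → match P1@[60:61]
i=62 'd': node 4→5
i=63 'a': node 5→6  → match P0@[58:63]
i=64 'd': node 6→0 (fail-walked)
i=65 'b': node 0→1
i=66 'b': node 1→1 (fail-walked)
i=67 'b': node 1→1 (fail-walked)
i=68 'c': node 1→2

All matches (sorted): [[3,1],[5,0],[11,1],[13,0],[15,1],[19,1],[21,0],[23,1],[25,1],[27,1],[31,1],[33,0],[36,1],[42,1],[47,1],[51,1],[53,0],[55,1],[61,1],[63,0]]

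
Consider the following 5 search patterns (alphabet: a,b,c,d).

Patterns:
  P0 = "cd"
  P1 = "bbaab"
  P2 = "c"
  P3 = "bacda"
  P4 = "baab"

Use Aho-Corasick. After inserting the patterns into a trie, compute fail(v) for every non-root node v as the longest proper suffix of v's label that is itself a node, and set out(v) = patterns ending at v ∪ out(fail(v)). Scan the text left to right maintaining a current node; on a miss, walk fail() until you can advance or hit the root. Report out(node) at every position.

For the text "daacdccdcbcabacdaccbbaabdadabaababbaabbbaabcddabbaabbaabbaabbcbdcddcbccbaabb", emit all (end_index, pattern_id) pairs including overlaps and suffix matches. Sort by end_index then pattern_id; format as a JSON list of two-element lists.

Construct AC machine:
Trie nodes:
  0='ε' goto b→3 c→1
  1='c' goto d→2  [P2 ends]
  2='cd' goto ·  [P0 ends]
  3='b' goto a→8 b→4
  4='bb' goto a→5
  5='bba' goto a→6
  6='bbaa' goto b→7
  7='bbaab' goto ·  [P1 ends]
  8='ba' goto a→12 c→9
  9='bac' goto d→10
  10='bacd' goto a→11
  11='bacda' goto ·  [P3 ends]
  12='baa' goto b→13
  13='baab' goto ·  [P4 ends]

BFS fail/out derivation:
  fail(1) 'c': from fail(0)=0 chase 'c': 0 ⇒ 0;  out={2}∪out(0)={2}
  fail(3) 'b': from fail(0)=0 chase 'b': 0 ⇒ 0;  out=∅∪out(0)=∅
  fail(2) 'cd': from fail(1)=0 chase 'd': 0 ⇒ 0;  out={0}∪out(0)={0}
  fail(4) 'bb': from fail(3)=0 chase 'b': 0 ⇒ 3;  out=∅∪out(3)=∅
  fail(8) 'ba': from fail(3)=0 chase 'a': 0 ⇒ 0;  out=∅∪out(0)=∅
  fail(5) 'bba': from fail(4)=3 chase 'a': 3 ⇒ 8;  out=∅∪out(8)=∅
  fail(9) 'bac': from fail(8)=0 chase 'c': 0 ⇒ 1;  out=∅∪out(1)={2}
  fail(12) 'baa': from fail(8)=0 chase 'a': 0 ⇒ 0;  out=∅∪out(0)=∅
  fail(6) 'bbaa': from fail(5)=8 chase 'a': 8 ⇒ 12;  out=∅∪out(12)=∅
  fail(10) 'bacd': from fail(9)=1 chase 'd': 1 ⇒ 2;  out=∅∪out(2)={0}
  fail(13) 'baab': from fail(12)=0 chase 'b': 0 ⇒ 3;  out={4}∪out(3)={4}
  fail(7) 'bbaab': from fail(6)=12 chase 'b': 12 ⇒ 13;  out={1}∪out(13)={1,4}
  fail(11) 'bacda': from fail(10)=2 chase 'a': 2→0 ⇒ 0;  out={3}∪out(0)={3}

Run:
i=0 'd': node 0→0
i=1 'a': node 0→0
i=2 'a': node 0→0
i=3 'c': node 0→1  → match P2@[3:3]
i=4 'd': node 1→2  → match P0@[3:4]
i=5 'c': node 2→1 ·f  → match P2@[5:5]
i=6 'c': node 1→1 ·f  → match P2@[6:6]
i=7 'd': node 1→2  → match P0@[6:7]
i=8 'c': node 2→1 ·f  → match P2@[8:8]
i=9 'b': node 1→3 ·f
i=10 'c': node 3→1 ·f  → match P2@[10:10]
i=11 'a': node 1→0 ·f
i=12 'b': node 0→3
i=13 'a': node 3→8
i=14 'c': node 8→9  → match P2@[14:14]
i=15 'd': node 9→10  → match P0@[14:15]
i=16 'a': node 10→11  → match P3@[12:16]
i=17 'c': node 11→1 ·f  → match P2@[17:17]
i=18 'c': node 1→1 ·f  → match P2@[18:18]
i=19 'b': node 1→3 ·f
i=20 'b': node 3→4
i=21 'a': node 4→5
i=22 'a': node 5→6
i=23 'b': node 6→7  → match P1@[19:23],P4@[20:23]
i=24 'd': node 7→0 ·f
i=25 'a': node 0→0
i=26 'd': node 0→0
i=27 'a': node 0→0
i=28 'b': node 0→3
i=29 'a': node 3→8
i=30 'a': node 8→12
i=31 'b': node 12→13  → match P4@[28:31]
i=32 'a': node 13→8 ·f
i=33 'b': node 8→3 ·f
i=34 'b': node 3→4
i=35 'a': node 4→5
i=36 'a': node 5→6
i=37 'b': node 6→7  → match P1@[33:37],P4@[34:37]
i=38 'b': node 7→4 ·f
i=39 'b': node 4→4 ·f
i=40 'a': node 4→5
i=41 'a': node 5→6
i=42 'b': node 6→7  → match P1@[38:42],P4@[39:42]
i=43 'c': node 7→1 ·f  → match P2@[43:43]
i=44 'd': node 1→2  → match P0@[43:44]
i=45 'd': node 2→0 ·f
i=46 'a': node 0→0
i=47 'b': node 0→3
i=48 'b': node 3→4
i=49 'a': node 4→5
i=50 'a': node 5→6
i=51 'b': node 6→7  → match P1@[47:51],P4@[48:51]
i=52 'b': node 7→4 ·f
i=53 'a': node 4→5
i=54 'a': node 5→6
i=55 'b': node 6→7  → match P1@[51:55],P4@[52:55]
i=56 'b': node 7→4 ·f
i=57 'a': node 4→5
i=58 'a': node 5→6
i=59 'b': node 6→7  → match P1@[55:59],P4@[56:59]
i=60 'b': node 7→4 ·f
i=61 'c': node 4→1 ·f  → match P2@[61:61]
i=62 'b': node 1→3 ·f
i=63 'd': node 3→0 ·f
i=64 'c': node 0→1  → match P2@[64:64]
i=65 'd': node 1→2  → match P0@[64:65]
i=66 'd': node 2→0 ·f
i=67 'c': node 0→1  → match P2@[67:67]
i=68 'b': node 1→3 ·f
i=69 'c': node 3→1 ·f  → match P2@[69:69]
i=70 'c': node 1→1 ·f  → match P2@[70:70]
i=71 'b': node 1→3 ·f
i=72 'a': node 3→8
i=73 'a': node 8→12
i=74 'b': node 12→13  → match P4@[71:74]
i=75 'b': node 13→4 ·f

Result: [[3,2],[4,0],[5,2],[6,2],[7,0],[8,2],[10,2],[14,2],[15,0],[16,3],[17,2],[18,2],[23,1],[23,4],[31,4],[37,1],[37,4],[42,1],[42,4],[43,2],[44,0],[51,1],[51,4],[55,1],[55,4],[59,1],[59,4],[61,2],[64,2],[65,0],[67,2],[69,2],[70,2],[74,4]]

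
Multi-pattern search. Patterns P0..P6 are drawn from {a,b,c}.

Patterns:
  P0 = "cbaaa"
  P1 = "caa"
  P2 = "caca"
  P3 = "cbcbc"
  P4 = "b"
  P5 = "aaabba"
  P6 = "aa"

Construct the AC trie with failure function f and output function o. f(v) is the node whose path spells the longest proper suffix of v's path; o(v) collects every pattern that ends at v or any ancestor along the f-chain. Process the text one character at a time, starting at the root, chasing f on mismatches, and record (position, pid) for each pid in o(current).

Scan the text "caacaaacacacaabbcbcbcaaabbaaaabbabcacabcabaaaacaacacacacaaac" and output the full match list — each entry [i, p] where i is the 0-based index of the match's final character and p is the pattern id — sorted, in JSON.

Build:
Trie nodes:
  0='ε' goto a→14 b→13 c→1
  1='c' goto a→6 b→2
  2='cb' goto a→3 c→10
  3='cba' goto a→4
  4='cbaa' goto a→5
  5='cbaaa' goto ·  [P0 ends]
  6='ca' goto a→7 c→8
  7='caa' goto ·  [P1 ends]
  8='cac' goto a→9
  9='caca' goto ·  [P2 ends]
  10='cbc' goto b→11
  11='cbcb' goto c→12
  12='cbcbc' goto ·  [P3 ends]
  13='b' goto ·  [P4 ends]
  14='a' goto a→15
  15='aa' goto a→16  [P6 ends]
  16='aaa' goto b→17
  17='aaab' goto b→18
  18='aaabb' goto a→19
  19='aaabba' goto ·  [P5 ends]

BFS fail/out derivation:
  n1('c'): parent n0 fail=0; on 'c' 0 → fail=0;  out ∅∪∅=∅
  n13('b'): parent n0 fail=0; on 'b' 0 → fail=0;  out {4}∪∅={4}
  n14('a'): parent n0 fail=0; on 'a' 0 → fail=0;  out ∅∪∅=∅
  n2('cb'): parent n1 fail=0; on 'b' 0 → fail=13;  out ∅∪{4}={4}
  n6('ca'): parent n1 fail=0; on 'a' 0 → fail=14;  out ∅∪∅=∅
  n15('aa'): parent n14 fail=0; on 'a' 0 → fail=14;  out {6}∪∅={6}
  n3('cba'): parent n2 fail=13; on 'a' 13→0 → fail=14;  out ∅∪∅=∅
  n7('caa'): parent n6 fail=14; on 'a' 14 → fail=15;  out {1}∪{6}={1,6}
  n8('cac'): parent n6 fail=14; on 'c' 14→0 → fail=1;  out ∅∪∅=∅
  n10('cbc'): parent n2 fail=13; on 'c' 13→0 → fail=1;  out ∅∪∅=∅
  n16('aaa'): parent n15 fail=14; on 'a' 14 → fail=15;  out ∅∪{6}={6}
  n4('cbaa'): parent n3 fail=14; on 'a' 14 → fail=15;  out ∅∪{6}={6}
  n9('caca'): parent n8 fail=1; on 'a' 1 → fail=6;  out {2}∪∅={2}
  n11('cbcb'): parent n10 fail=1; on 'b' 1 → fail=2;  out ∅∪{4}={4}
  n17('aaab'): parent n16 fail=15; on 'b' 15→14→0 → fail=13;  out ∅∪{4}={4}
  n5('cbaaa'): parent n4 fail=15; on 'a' 15 → fail=16;  out {0}∪{6}={0,6}
  n12('cbcbc'): parent n11 fail=2; on 'c' 2 → fail=10;  out {3}∪∅={3}
  n18('aaabb'): parent n17 fail=13; on 'b' 13→0 → fail=13;  out ∅∪{4}={4}
  n19('aaabba'): parent n18 fail=13; on 'a' 13→0 → fail=14;  out {5}∪∅={5}

Run:
[0] read 'c'  n0⇒n1
[1] read 'a'  n1⇒n6
[2] read 'a'  n6⇒n7  emit P1@[0:2],P6@[1:2]
[3] read 'c'  n7⇒n1 (via fail)
[4] read 'a'  n1⇒n6
[5] read 'a'  n6⇒n7  emit P1@[3:5],P6@[4:5]
[6] read 'a'  n7⇒n16 (via fail)  emit P6@[5:6]
[7] read 'c'  n16⇒n1 (via fail)
[8] read 'a'  n1⇒n6
[9] read 'c'  n6⇒n8
[10] read 'a'  n8⇒n9  emit P2@[7:10]
[11] read 'c'  n9⇒n8 (via fail)
[12] read 'a'  n8⇒n9  emit P2@[9:12]
[13] read 'a'  n9⇒n7 (via fail)  emit P1@[11:13],P6@[12:13]
[14] read 'b'  n7⇒n13 (via fail)  emit P4@[14:14]
[15] read 'b'  n13⇒n13 (via fail)  emit P4@[15:15]
[16] read 'c'  n13⇒n1 (via fail)
[17] read 'b'  n1⇒n2  emit P4@[17:17]
[18] read 'c'  n2⇒n10
[19] read 'b'  n10⇒n11  emit P4@[19:19]
[20] read 'c'  n11⇒n12  emit P3@[16:20]
[21] read 'a'  n12⇒n6 (via fail)
[22] read 'a'  n6⇒n7  emit P1@[20:22],P6@[21:22]
[23] read 'a'  n7⇒n16 (via fail)  emit P6@[22:23]
[24] read 'b'  n16⇒n17  emit P4@[24:24]
[25] read 'b'  n17⇒n18  emit P4@[25:25]
[26] read 'a'  n18⇒n19  emit P5@[21:26]
[27] read 'a'  n19⇒n15 (via fail)  emit P6@[26:27]
[28] read 'a'  n15⇒n16  emit P6@[27:28]
[29] read 'a'  n16⇒n16 (via fail)  emit P6@[28:29]
[30] read 'b'  n16⇒n17  emit P4@[30:30]
[31] read 'b'  n17⇒n18  emit P4@[31:31]
[32] read 'a'  n18⇒n19  emit P5@[27:32]
[33] read 'b'  n19⇒n13 (via fail)  emit P4@[33:33]
[34] read 'c'  n13⇒n1 (via fail)
[35] read 'a'  n1⇒n6
[36] read 'c'  n6⇒n8
[37] read 'a'  n8⇒n9  emit P2@[34:37]
[38] read 'b'  n9⇒n13 (via fail)  emit P4@[38:38]
[39] read 'c'  n13⇒n1 (via fail)
[40] read 'a'  n1⇒n6
[41] read 'b'  n6⇒n13 (via fail)  emit P4@[41:41]
[42] read 'a'  n13⇒n14 (via fail)
[43] read 'a'  n14⇒n15  emit P6@[42:43]
[44] read 'a'  n15⇒n16  emit P6@[43:44]
[45] read 'a'  n16⇒n16 (via fail)  emit P6@[44:45]
[46] read 'c'  n16⇒n1 (via fail)
[47] read 'a'  n1⇒n6
[48] read 'a'  n6⇒n7  emit P1@[46:48],P6@[47:48]
[49] read 'c'  n7⇒n1 (via fail)
[50] read 'a'  n1⇒n6
[51] read 'c'  n6⇒n8
[52] read 'a'  n8⇒n9  emit P2@[49:52]
[53] read 'c'  n9⇒n8 (via fail)
[54] read 'a'  n8⇒n9  emit P2@[51:54]
[55] read 'c'  n9⇒n8 (via fail)
[56] read 'a'  n8⇒n9  emit P2@[53:56]
[57] read 'a'  n9⇒n7 (via fail)  emit P1@[55:57],P6@[56:57]
[58] read 'a'  n7⇒n16 (via fail)  emit P6@[57:58]
[59] read 'c'  n16⇒n1 (via fail)

Result: [[2,1],[2,6],[5,1],[5,6],[6,6],[10,2],[12,2],[13,1],[13,6],[14,4],[15,4],[17,4],[19,4],[20,3],[22,1],[22,6],[23,6],[24,4],[25,4],[26,5],[27,6],[28,6],[29,6],[30,4],[31,4],[32,5],[33,4],[37,2],[38,4],[41,4],[43,6],[44,6],[45,6],[48,1],[48,6],[52,2],[54,2],[56,2],[57,1],[57,6],[58,6]]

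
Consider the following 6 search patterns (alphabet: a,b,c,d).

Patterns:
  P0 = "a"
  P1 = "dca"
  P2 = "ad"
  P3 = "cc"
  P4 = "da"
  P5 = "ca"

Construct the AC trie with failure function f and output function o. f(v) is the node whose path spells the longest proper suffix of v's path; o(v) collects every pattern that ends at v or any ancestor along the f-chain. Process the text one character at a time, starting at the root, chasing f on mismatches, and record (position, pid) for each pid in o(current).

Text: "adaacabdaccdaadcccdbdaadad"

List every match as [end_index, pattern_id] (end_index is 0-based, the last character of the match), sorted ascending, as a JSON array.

Build automaton:
Trie nodes:
  n0 'ε': a→1 c→6 d→2
  n1 'a': d→5  ←P0
  n2 'd': a→8 c→3
  n3 'dc': a→4
  n4 'dca': ·  ←P1
  n5 'ad': ·  ←P2
  n6 'c': a→9 c→7
  n7 'cc': ·  ←P3
  n8 'da': ·  ←P4
  n9 'ca': ·  ←P5

BFS fail/out derivation:
  n1('a'): parent n0 fail=0; on 'a' 0 → fail=0;  out {0}∪∅={0}
  n2('d'): parent n0 fail=0; on 'd' 0 → fail=0;  out ∅∪∅=∅
  n6('c'): parent n0 fail=0; on 'c' 0 → fail=0;  out ∅∪∅=∅
  n3('dc'): parent n2 fail=0; on 'c' 0 → fail=6;  out ∅∪∅=∅
  n5('ad'): parent n1 fail=0; on 'd' 0 → fail=2;  out {2}∪∅={2}
  n7('cc'): parent n6 fail=0; on 'c' 0 → fail=6;  out {3}∪∅={3}
  n8('da'): parent n2 fail=0; on 'a' 0 → fail=1;  out {4}∪{0}={0,4}
  n9('ca'): parent n6 fail=0; on 'a' 0 → fail=1;  out {5}∪{0}={0,5}
  n4('dca'): parent n3 fail=6; on 'a' 6 → fail=9;  out {1}∪{0,5}={0,1,5}

Run:
[0] read 'a'  n0⇒n1  → match P0@[0:0]
[1] read 'd'  n1⇒n5  → match P2@[0:1]
[2] read 'a'  n5⇒n8 (fail-walked)  → match P0@[2:2],P4@[1:2]
[3] read 'a'  n8⇒n1 (fail-walked)  → match P0@[3:3]
[4] read 'c'  n1⇒n6 (fail-walked)
[5] read 'a'  n6⇒n9  → match P0@[5:5],P5@[4:5]
[6] read 'b'  n9⇒n0 (fail-walked)
[7] read 'd'  n0⇒n2
[8] read 'a'  n2⇒n8  → match P0@[8:8],P4@[7:8]
[9] read 'c'  n8⇒n6 (fail-walked)
[10] read 'c'  n6⇒n7  → match P3@[9:10]
[11] read 'd'  n7⇒n2 (fail-walked)
[12] read 'a'  n2⇒n8  → match P0@[12:12],P4@[11:12]
[13] read 'a'  n8⇒n1 (fail-walked)  → match P0@[13:13]
[14] read 'd'  n1⇒n5  → match P2@[13:14]
[15] read 'c'  n5⇒n3 (fail-walked)
[16] read 'c'  n3⇒n7 (fail-walked)  → match P3@[15:16]
[17] read 'c'  n7⇒n7 (fail-walked)  → match P3@[16:17]
[18] read 'd'  n7⇒n2 (fail-walked)
[19] read 'b'  n2⇒n0 (fail-walked)
[20] read 'd'  n0⇒n2
[21] read 'a'  n2⇒n8  → match P0@[21:21],P4@[20:21]
[22] read 'a'  n8⇒n1 (fail-walked)  → match P0@[22:22]
[23] read 'd'  n1⇒n5  → match P2@[22:23]
[24] read 'a'  n5⇒n8 (fail-walked)  → match P0@[24:24],P4@[23:24]
[25] read 'd'  n8⇒n5 (fail-walked)  → match P2@[24:25]

Result: [[0,0],[1,2],[2,0],[2,4],[3,0],[5,0],[5,5],[8,0],[8,4],[10,3],[12,0],[12,4],[13,0],[14,2],[16,3],[17,3],[21,0],[21,4],[22,0],[23,2],[24,0],[24,4],[25,2]]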